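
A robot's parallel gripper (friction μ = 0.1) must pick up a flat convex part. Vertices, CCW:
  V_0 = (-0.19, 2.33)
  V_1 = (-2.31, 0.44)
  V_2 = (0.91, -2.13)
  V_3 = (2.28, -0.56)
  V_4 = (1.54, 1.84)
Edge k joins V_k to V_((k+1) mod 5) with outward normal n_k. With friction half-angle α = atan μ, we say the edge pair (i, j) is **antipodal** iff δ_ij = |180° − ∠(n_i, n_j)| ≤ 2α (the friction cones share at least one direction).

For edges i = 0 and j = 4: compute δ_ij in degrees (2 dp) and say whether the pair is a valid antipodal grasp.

α = atan 0.1 = 5.71°;  2α = 11.42°
edge 0: e_0 = (-2.12, -1.89);  n_0 = (-0.6655, +0.7464)
edge 4: e_4 = (-1.73, +0.49);  n_4 = (+0.2725, +0.9622)
∠(n_0, n_4) = 57.53°
δ = |180° − 57.53°| = 122.47°
122.47° > 2α = 11.42°  →  invalid

δ = 122.47°, invalid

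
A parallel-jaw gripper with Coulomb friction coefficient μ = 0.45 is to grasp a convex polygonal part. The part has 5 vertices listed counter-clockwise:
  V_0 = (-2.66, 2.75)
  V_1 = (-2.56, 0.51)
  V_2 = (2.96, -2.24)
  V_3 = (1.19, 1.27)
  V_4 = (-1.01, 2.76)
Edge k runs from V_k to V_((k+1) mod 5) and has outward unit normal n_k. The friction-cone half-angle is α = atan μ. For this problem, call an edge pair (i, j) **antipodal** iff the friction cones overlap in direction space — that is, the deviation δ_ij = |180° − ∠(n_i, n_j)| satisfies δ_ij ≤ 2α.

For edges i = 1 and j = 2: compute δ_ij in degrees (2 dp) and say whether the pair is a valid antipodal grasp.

δ = 36.76°, valid

α = atan 0.45 = 24.23°;  2α = 48.46°
edge 1: e_1 = (+5.52, -2.75);  n_1 = (-0.4459, -0.8951)
edge 2: e_2 = (-1.77, +3.51);  n_2 = (+0.8929, +0.4503)
∠(n_1, n_2) = 143.24°
δ = |180° − 143.24°| = 36.76°
36.76° ≤ 2α = 48.46°  →  valid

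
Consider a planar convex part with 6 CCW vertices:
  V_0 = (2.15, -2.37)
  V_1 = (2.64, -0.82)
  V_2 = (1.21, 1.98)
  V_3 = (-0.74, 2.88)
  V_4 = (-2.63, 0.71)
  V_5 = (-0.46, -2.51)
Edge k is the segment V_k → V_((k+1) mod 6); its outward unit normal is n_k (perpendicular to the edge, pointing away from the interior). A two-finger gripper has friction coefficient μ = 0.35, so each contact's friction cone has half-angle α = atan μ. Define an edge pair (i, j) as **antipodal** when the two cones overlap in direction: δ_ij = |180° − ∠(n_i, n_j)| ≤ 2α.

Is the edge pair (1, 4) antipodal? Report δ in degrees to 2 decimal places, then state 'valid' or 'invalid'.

α = atan 0.35 = 19.29°;  2α = 38.58°
edge 1: e_1 = (-1.43, +2.80);  n_1 = (+0.8906, +0.4548)
edge 4: e_4 = (+2.17, -3.22);  n_4 = (-0.8293, -0.5589)
∠(n_1, n_4) = 173.08°
δ = |180° − 173.08°| = 6.92°
6.92° ≤ 2α = 38.58°  →  valid

δ = 6.92°, valid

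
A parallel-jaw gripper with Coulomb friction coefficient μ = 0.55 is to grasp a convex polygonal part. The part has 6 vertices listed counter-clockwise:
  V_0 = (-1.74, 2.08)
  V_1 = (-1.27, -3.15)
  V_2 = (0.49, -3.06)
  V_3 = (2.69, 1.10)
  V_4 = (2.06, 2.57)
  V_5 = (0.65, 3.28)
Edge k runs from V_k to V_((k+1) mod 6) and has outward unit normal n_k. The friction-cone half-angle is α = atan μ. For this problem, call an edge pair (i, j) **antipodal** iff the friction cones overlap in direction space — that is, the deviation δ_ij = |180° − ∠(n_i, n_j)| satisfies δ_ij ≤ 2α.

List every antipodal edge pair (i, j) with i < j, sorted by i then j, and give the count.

α = atan 0.55 = 28.81°;  2α = 57.62°
n_0 = (-0.9960, -0.0895)
n_1 = (+0.0511, -0.9987)
n_2 = (+0.8840, -0.4675)
n_3 = (+0.9191, +0.3939)
n_4 = (+0.4497, +0.8932)
n_5 = (-0.4487, +0.8937)
  (0,1): δ = 92.21°  ·
  (0,2): δ = 33.01°  ✓
  (0,3): δ = 18.06°  ✓
  (0,4): δ = 58.14°  ·
  (0,5): δ = 111.53°  ·
  (1,2): δ = 120.80°  ·
  (1,3): δ = 69.73°  ·
  (1,4): δ = 29.65°  ✓
  (1,5): δ = 23.73°  ✓
  (2,3): δ = 128.93°  ·
  (2,4): δ = 88.86°  ·
  (2,5): δ = 35.47°  ✓
  (3,4): δ = 139.93°  ·
  (3,5): δ = 86.54°  ·
  (4,5): δ = 126.61°  ·
antipodal pairs: 5

count = 5; pairs: (0,2), (0,3), (1,4), (1,5), (2,5)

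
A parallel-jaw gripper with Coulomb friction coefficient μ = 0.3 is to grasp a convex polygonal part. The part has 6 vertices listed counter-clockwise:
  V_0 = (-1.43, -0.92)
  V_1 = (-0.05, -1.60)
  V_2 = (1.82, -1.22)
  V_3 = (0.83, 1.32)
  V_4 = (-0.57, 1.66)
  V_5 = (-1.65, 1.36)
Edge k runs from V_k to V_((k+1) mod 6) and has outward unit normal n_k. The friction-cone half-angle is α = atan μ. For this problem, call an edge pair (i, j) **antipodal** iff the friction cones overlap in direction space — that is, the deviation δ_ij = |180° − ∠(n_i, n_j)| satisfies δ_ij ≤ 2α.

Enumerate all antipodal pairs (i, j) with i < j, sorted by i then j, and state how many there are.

α = atan 0.3 = 16.70°;  2α = 33.40°
n_0 = (-0.4420, -0.8970)
n_1 = (+0.1991, -0.9800)
n_2 = (+0.9317, +0.3632)
n_3 = (+0.2360, +0.9718)
n_4 = (-0.2676, +0.9635)
n_5 = (-0.9954, -0.0960)
  (0,1): δ = 142.28°  ·
  (0,2): δ = 42.47°  ·
  (0,3): δ = 12.58°  ✓
  (0,4): δ = 41.76°  ·
  (0,5): δ = 121.74°  ·
  (1,2): δ = 80.19°  ·
  (1,3): δ = 25.14°  ✓
  (1,4): δ = 4.04°  ✓
  (1,5): δ = 84.02°  ·
  (2,3): δ = 124.94°  ·
  (2,4): δ = 95.77°  ·
  (2,5): δ = 15.78°  ✓
  (3,4): δ = 150.83°  ·
  (3,5): δ = 70.84°  ·
  (4,5): δ = 100.01°  ·
antipodal pairs: 4

count = 4; pairs: (0,3), (1,3), (1,4), (2,5)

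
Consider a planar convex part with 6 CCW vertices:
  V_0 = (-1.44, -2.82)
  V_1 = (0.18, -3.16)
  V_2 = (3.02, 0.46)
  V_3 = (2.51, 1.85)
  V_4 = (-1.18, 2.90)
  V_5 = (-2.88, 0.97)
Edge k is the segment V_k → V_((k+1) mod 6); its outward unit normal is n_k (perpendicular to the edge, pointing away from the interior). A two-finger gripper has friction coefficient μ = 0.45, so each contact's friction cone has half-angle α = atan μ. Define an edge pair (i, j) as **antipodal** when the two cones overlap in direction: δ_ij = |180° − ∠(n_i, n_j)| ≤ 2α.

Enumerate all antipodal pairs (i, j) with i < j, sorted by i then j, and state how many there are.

count = 3; pairs: (0,3), (1,4), (2,5)

α = atan 0.45 = 24.23°;  2α = 48.46°
n_0 = (-0.2054, -0.9787)
n_1 = (+0.7868, -0.6172)
n_2 = (+0.9388, +0.3445)
n_3 = (+0.2737, +0.9618)
n_4 = (-0.7504, +0.6610)
n_5 = (-0.9348, -0.3552)
  (0,1): δ = 116.26°  ·
  (0,2): δ = 58.00°  ·
  (0,3): δ = 4.03°  ✓
  (0,4): δ = 60.48°  ·
  (0,5): δ = 122.66°  ·
  (1,2): δ = 121.74°  ·
  (1,3): δ = 67.77°  ·
  (1,4): δ = 3.26°  ✓
  (1,5): δ = 58.92°  ·
  (2,3): δ = 126.03°  ·
  (2,4): δ = 61.52°  ·
  (2,5): δ = 0.66°  ✓
  (3,4): δ = 115.49°  ·
  (3,5): δ = 53.31°  ·
  (4,5): δ = 117.82°  ·
antipodal pairs: 3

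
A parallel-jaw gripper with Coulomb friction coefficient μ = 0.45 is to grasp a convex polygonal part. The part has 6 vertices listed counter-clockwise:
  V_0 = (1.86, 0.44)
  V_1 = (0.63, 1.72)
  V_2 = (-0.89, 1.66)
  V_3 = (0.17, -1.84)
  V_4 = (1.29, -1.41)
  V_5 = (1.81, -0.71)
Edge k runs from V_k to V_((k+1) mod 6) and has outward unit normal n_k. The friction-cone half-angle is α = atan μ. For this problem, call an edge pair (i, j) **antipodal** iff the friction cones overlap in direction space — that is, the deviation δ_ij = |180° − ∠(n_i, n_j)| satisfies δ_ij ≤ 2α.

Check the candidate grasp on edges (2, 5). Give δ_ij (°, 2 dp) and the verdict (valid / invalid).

δ = 19.34°, valid

α = atan 0.45 = 24.23°;  2α = 48.46°
edge 2: e_2 = (+1.06, -3.50);  n_2 = (-0.9571, -0.2899)
edge 5: e_5 = (+0.05, +1.15);  n_5 = (+0.9991, -0.0434)
∠(n_2, n_5) = 160.66°
δ = |180° − 160.66°| = 19.34°
19.34° ≤ 2α = 48.46°  →  valid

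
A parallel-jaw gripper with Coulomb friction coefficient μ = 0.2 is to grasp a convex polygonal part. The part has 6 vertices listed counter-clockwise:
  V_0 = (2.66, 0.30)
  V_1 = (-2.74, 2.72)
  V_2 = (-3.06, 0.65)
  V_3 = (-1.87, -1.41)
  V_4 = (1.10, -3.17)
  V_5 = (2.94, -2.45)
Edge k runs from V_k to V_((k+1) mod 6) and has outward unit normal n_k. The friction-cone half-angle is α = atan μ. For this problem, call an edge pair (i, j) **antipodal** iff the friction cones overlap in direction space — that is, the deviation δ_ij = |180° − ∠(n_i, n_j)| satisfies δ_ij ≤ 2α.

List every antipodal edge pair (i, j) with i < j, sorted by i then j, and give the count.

count = 2; pairs: (0,3), (1,5)

α = atan 0.2 = 11.31°;  2α = 22.62°
n_0 = (+0.4090, +0.9126)
n_1 = (-0.9883, +0.1528)
n_2 = (-0.8659, -0.5002)
n_3 = (-0.5098, -0.8603)
n_4 = (+0.3644, -0.9312)
n_5 = (+0.9949, +0.1013)
  (0,1): δ = 74.65°  ·
  (0,2): δ = 35.85°  ·
  (0,3): δ = 6.51°  ✓
  (0,4): δ = 45.51°  ·
  (0,5): δ = 119.95°  ·
  (1,2): δ = 141.20°  ·
  (1,3): δ = 111.86°  ·
  (1,4): δ = 59.84°  ·
  (1,5): δ = 14.60°  ✓
  (2,3): δ = 150.66°  ·
  (2,4): δ = 98.64°  ·
  (2,5): δ = 24.20°  ·
  (3,4): δ = 127.98°  ·
  (3,5): δ = 53.54°  ·
  (4,5): δ = 105.56°  ·
antipodal pairs: 2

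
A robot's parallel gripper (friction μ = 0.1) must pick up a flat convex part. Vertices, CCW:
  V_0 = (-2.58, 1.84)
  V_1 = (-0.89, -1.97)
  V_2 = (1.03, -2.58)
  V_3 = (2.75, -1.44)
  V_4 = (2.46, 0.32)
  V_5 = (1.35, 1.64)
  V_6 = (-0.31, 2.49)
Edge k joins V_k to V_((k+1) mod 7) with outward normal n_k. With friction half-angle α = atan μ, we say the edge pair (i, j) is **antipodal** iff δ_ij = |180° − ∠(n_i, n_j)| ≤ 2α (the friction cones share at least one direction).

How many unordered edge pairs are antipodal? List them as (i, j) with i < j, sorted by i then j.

count = 1; pairs: (1,5)

α = atan 0.1 = 5.71°;  2α = 11.42°
n_0 = (-0.9141, -0.4055)
n_1 = (-0.3028, -0.9531)
n_2 = (+0.5525, -0.8335)
n_3 = (+0.9867, +0.1626)
n_4 = (+0.7654, +0.6436)
n_5 = (+0.4558, +0.8901)
n_6 = (-0.2753, +0.9614)
  (0,1): δ = 131.55°  ·
  (0,2): δ = 80.38°  ·
  (0,3): δ = 14.56°  ·
  (0,4): δ = 16.14°  ·
  (0,5): δ = 38.96°  ·
  (0,6): δ = 82.06°  ·
  (1,2): δ = 128.84°  ·
  (1,3): δ = 63.02°  ·
  (1,4): δ = 32.31°  ·
  (1,5): δ = 9.49°  ✓
  (1,6): δ = 33.60°  ·
  (2,3): δ = 114.18°  ·
  (2,4): δ = 83.48°  ·
  (2,5): δ = 60.65°  ·
  (2,6): δ = 17.56°  ·
  (3,4): δ = 149.30°  ·
  (3,5): δ = 126.47°  ·
  (3,6): δ = 83.38°  ·
  (4,5): δ = 157.18°  ·
  (4,6): δ = 114.08°  ·
  (5,6): δ = 136.91°  ·
antipodal pairs: 1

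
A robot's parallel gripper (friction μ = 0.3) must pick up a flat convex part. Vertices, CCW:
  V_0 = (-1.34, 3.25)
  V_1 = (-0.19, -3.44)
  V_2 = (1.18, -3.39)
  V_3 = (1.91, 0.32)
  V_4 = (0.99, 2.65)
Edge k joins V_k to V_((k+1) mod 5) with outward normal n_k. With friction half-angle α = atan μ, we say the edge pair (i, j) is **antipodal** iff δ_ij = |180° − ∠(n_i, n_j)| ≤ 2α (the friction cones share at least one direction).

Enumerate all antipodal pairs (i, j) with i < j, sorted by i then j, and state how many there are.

α = atan 0.3 = 16.70°;  2α = 33.40°
n_0 = (-0.9855, -0.1694)
n_1 = (+0.0365, -0.9993)
n_2 = (+0.9812, -0.1931)
n_3 = (+0.9301, +0.3673)
n_4 = (+0.2494, +0.9684)
  (0,1): δ = 97.66°  ·
  (0,2): δ = 20.89°  ✓
  (0,3): δ = 11.79°  ✓
  (0,4): δ = 65.81°  ·
  (1,2): δ = 103.22°  ·
  (1,3): δ = 70.54°  ·
  (1,4): δ = 16.53°  ✓
  (2,3): δ = 147.32°  ·
  (2,4): δ = 93.31°  ·
  (3,4): δ = 125.99°  ·
antipodal pairs: 3

count = 3; pairs: (0,2), (0,3), (1,4)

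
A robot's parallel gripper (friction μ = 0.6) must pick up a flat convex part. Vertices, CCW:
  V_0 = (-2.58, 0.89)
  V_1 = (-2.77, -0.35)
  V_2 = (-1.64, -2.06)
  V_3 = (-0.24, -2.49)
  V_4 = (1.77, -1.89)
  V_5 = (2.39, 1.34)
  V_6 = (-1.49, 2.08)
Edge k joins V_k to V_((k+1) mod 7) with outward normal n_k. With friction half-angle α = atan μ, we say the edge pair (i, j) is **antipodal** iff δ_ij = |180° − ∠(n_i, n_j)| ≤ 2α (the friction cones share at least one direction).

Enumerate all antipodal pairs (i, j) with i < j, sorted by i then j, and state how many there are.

α = atan 0.6 = 30.96°;  2α = 61.93°
n_0 = (-0.9885, +0.1515)
n_1 = (-0.8343, -0.5513)
n_2 = (-0.2936, -0.9559)
n_3 = (+0.2860, -0.9582)
n_4 = (+0.9821, -0.1885)
n_5 = (+0.1873, +0.9823)
n_6 = (-0.7374, +0.6754)
  (0,1): δ = 137.83°  ·
  (0,2): δ = 98.36°  ·
  (0,3): δ = 64.67°  ·
  (0,4): δ = 2.15°  ✓
  (0,5): δ = 87.91°  ·
  (0,6): δ = 146.22°  ·
  (1,2): δ = 140.53°  ·
  (1,3): δ = 106.84°  ·
  (1,4): δ = 44.32°  ✓
  (1,5): δ = 45.74°  ✓
  (1,6): δ = 104.05°  ·
  (2,3): δ = 146.31°  ·
  (2,4): δ = 83.79°  ·
  (2,5): δ = 6.28°  ✓
  (2,6): δ = 64.59°  ·
  (3,4): δ = 117.49°  ·
  (3,5): δ = 27.42°  ✓
  (3,6): δ = 30.89°  ✓
  (4,5): δ = 89.93°  ·
  (4,6): δ = 31.62°  ✓
  (5,6): δ = 121.69°  ·
antipodal pairs: 7

count = 7; pairs: (0,4), (1,4), (1,5), (2,5), (3,5), (3,6), (4,6)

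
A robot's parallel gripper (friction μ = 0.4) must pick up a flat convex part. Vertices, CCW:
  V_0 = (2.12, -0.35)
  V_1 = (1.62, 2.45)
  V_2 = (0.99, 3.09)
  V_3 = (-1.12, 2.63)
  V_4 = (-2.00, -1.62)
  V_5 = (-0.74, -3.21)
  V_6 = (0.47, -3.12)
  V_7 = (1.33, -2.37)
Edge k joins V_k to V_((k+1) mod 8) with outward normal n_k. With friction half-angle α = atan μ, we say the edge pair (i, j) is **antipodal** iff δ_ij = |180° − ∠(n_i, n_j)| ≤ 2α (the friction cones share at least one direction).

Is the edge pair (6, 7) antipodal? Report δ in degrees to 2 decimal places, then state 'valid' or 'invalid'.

δ = 152.45°, invalid

α = atan 0.4 = 21.80°;  2α = 43.60°
edge 6: e_6 = (+0.86, +0.75);  n_6 = (+0.6573, -0.7537)
edge 7: e_7 = (+0.79, +2.02);  n_7 = (+0.9313, -0.3642)
∠(n_6, n_7) = 27.55°
δ = |180° − 27.55°| = 152.45°
152.45° > 2α = 43.60°  →  invalid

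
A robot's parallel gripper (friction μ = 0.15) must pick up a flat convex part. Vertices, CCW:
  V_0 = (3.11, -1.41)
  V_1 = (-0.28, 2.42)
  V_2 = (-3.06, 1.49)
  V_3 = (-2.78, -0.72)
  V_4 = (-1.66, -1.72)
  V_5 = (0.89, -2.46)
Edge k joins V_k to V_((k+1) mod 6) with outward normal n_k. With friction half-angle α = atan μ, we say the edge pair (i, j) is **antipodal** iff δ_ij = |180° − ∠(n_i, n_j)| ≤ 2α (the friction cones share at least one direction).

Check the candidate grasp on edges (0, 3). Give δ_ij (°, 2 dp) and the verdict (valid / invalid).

δ = 6.73°, valid

α = atan 0.15 = 8.53°;  2α = 17.06°
edge 0: e_0 = (-3.39, +3.83);  n_0 = (+0.7488, +0.6628)
edge 3: e_3 = (+1.12, -1.00);  n_3 = (-0.6660, -0.7459)
∠(n_0, n_3) = 173.27°
δ = |180° − 173.27°| = 6.73°
6.73° ≤ 2α = 17.06°  →  valid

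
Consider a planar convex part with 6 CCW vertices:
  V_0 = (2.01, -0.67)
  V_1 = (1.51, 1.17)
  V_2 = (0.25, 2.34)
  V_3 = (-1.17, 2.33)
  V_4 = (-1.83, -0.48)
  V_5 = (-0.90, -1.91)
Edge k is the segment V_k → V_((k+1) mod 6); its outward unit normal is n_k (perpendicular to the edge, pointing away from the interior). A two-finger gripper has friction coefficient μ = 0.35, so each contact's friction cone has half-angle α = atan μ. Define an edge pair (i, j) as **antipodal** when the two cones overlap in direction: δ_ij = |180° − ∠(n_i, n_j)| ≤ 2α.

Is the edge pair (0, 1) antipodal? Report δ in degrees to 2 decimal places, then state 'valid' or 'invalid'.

α = atan 0.35 = 19.29°;  2α = 38.58°
edge 0: e_0 = (-0.50, +1.84);  n_0 = (+0.9650, +0.2622)
edge 1: e_1 = (-1.26, +1.17);  n_1 = (+0.6805, +0.7328)
∠(n_0, n_1) = 31.92°
δ = |180° − 31.92°| = 148.08°
148.08° > 2α = 38.58°  →  invalid

δ = 148.08°, invalid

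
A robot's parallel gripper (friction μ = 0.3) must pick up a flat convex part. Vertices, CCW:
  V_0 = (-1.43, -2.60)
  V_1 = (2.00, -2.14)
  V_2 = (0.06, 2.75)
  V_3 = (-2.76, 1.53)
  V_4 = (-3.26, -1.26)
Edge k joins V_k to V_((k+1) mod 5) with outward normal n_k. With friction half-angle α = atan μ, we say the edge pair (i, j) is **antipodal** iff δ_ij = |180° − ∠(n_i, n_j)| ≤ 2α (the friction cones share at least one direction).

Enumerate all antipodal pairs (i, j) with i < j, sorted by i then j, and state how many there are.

α = atan 0.3 = 16.70°;  2α = 33.40°
n_0 = (+0.1329, -0.9911)
n_1 = (+0.9295, +0.3688)
n_2 = (-0.3971, +0.9178)
n_3 = (-0.9843, +0.1764)
n_4 = (-0.5908, -0.8068)
  (0,1): δ = 76.00°  ·
  (0,2): δ = 15.76°  ✓
  (0,3): δ = 72.20°  ·
  (0,4): δ = 136.15°  ·
  (1,2): δ = 88.25°  ·
  (1,3): δ = 31.80°  ✓
  (1,4): δ = 32.15°  ✓
  (2,3): δ = 123.55°  ·
  (2,4): δ = 59.61°  ·
  (3,4): δ = 116.05°  ·
antipodal pairs: 3

count = 3; pairs: (0,2), (1,3), (1,4)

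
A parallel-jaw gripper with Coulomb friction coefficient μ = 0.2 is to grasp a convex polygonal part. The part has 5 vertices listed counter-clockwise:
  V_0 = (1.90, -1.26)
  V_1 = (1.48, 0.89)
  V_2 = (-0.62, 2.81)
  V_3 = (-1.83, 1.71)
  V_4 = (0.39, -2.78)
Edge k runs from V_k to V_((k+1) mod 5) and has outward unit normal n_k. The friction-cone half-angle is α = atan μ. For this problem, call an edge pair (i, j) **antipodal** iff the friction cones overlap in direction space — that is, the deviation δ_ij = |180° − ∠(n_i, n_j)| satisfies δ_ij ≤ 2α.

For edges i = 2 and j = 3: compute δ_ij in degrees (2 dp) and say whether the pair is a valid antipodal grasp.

δ = 105.96°, invalid

α = atan 0.2 = 11.31°;  2α = 22.62°
edge 2: e_2 = (-1.21, -1.10);  n_2 = (-0.6727, +0.7399)
edge 3: e_3 = (+2.22, -4.49);  n_3 = (-0.8964, -0.4432)
∠(n_2, n_3) = 74.04°
δ = |180° − 74.04°| = 105.96°
105.96° > 2α = 22.62°  →  invalid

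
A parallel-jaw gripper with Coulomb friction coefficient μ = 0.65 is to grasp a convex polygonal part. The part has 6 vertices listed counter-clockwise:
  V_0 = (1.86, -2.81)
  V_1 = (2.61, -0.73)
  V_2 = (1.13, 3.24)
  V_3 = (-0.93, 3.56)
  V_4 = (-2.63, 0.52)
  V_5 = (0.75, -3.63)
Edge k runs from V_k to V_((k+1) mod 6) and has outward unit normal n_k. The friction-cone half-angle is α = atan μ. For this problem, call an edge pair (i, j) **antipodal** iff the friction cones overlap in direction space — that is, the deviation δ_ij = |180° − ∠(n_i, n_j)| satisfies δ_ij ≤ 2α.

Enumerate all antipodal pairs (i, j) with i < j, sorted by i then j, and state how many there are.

count = 7; pairs: (0,3), (0,4), (1,3), (1,4), (2,4), (2,5), (3,5)

α = atan 0.65 = 33.02°;  2α = 66.05°
n_0 = (+0.9407, -0.3392)
n_1 = (+0.9370, +0.3493)
n_2 = (+0.1535, +0.9881)
n_3 = (-0.8728, +0.4881)
n_4 = (-0.7754, -0.6315)
n_5 = (+0.5942, -0.8043)
  (0,1): δ = 139.73°  ·
  (0,2): δ = 79.00°  ·
  (0,3): δ = 9.39°  ✓
  (0,4): δ = 58.99°  ✓
  (0,5): δ = 146.28°  ·
  (1,2): δ = 119.27°  ·
  (1,3): δ = 49.66°  ✓
  (1,4): δ = 18.72°  ✓
  (1,5): δ = 106.01°  ·
  (2,3): δ = 110.38°  ·
  (2,4): δ = 42.01°  ✓
  (2,5): δ = 45.28°  ✓
  (3,4): δ = 111.62°  ·
  (3,5): δ = 24.33°  ✓
  (4,5): δ = 92.71°  ·
antipodal pairs: 7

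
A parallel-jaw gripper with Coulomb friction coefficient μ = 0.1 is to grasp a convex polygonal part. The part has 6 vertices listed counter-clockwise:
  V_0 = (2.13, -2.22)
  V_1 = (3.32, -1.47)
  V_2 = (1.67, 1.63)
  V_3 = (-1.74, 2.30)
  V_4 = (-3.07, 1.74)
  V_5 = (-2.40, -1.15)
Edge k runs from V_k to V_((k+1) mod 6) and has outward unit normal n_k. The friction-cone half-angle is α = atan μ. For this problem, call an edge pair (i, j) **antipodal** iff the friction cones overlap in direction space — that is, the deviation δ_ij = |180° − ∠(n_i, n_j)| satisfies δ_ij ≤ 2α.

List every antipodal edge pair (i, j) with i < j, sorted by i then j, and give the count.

α = atan 0.1 = 5.71°;  2α = 11.42°
n_0 = (+0.5332, -0.8460)
n_1 = (+0.8827, +0.4698)
n_2 = (+0.1928, +0.9812)
n_3 = (-0.3881, +0.9216)
n_4 = (-0.9742, -0.2258)
n_5 = (-0.2299, -0.9732)
  (0,1): δ = 94.20°  ·
  (0,2): δ = 43.34°  ·
  (0,3): δ = 9.39°  ✓
  (0,4): δ = 70.83°  ·
  (0,5): δ = 134.49°  ·
  (1,2): δ = 129.14°  ·
  (1,3): δ = 95.19°  ·
  (1,4): δ = 14.97°  ·
  (1,5): δ = 48.69°  ·
  (2,3): δ = 146.05°  ·
  (2,4): δ = 65.83°  ·
  (2,5): δ = 2.17°  ✓
  (3,4): δ = 99.78°  ·
  (3,5): δ = 36.12°  ·
  (4,5): δ = 116.34°  ·
antipodal pairs: 2

count = 2; pairs: (0,3), (2,5)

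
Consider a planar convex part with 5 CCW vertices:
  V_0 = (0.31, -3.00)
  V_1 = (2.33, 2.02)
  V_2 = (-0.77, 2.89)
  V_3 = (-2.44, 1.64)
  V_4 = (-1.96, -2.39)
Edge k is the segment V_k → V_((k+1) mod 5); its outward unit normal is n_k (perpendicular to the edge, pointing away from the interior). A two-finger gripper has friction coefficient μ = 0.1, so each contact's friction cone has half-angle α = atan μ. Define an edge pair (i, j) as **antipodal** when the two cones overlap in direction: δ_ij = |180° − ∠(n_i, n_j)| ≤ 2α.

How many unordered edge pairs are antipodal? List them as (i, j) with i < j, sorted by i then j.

count = 1; pairs: (1,4)

α = atan 0.1 = 5.71°;  2α = 11.42°
n_0 = (+0.9277, -0.3733)
n_1 = (+0.2702, +0.9628)
n_2 = (-0.5992, +0.8006)
n_3 = (-0.9930, -0.1183)
n_4 = (-0.2595, -0.9657)
  (0,1): δ = 83.76°  ·
  (0,2): δ = 31.27°  ·
  (0,3): δ = 28.71°  ·
  (0,4): δ = 96.88°  ·
  (1,2): δ = 127.51°  ·
  (1,3): δ = 67.53°  ·
  (1,4): δ = 0.64°  ✓
  (2,3): δ = 120.02°  ·
  (2,4): δ = 51.86°  ·
  (3,4): δ = 111.83°  ·
antipodal pairs: 1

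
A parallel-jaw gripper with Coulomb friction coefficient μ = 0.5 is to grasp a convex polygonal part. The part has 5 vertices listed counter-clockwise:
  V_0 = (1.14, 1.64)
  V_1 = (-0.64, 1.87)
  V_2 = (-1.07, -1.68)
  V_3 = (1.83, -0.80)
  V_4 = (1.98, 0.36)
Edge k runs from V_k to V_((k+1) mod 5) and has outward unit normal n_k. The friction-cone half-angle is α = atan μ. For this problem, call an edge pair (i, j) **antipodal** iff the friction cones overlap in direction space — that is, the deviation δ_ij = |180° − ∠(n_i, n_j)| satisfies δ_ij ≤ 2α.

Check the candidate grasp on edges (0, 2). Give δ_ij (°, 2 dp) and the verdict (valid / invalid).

α = atan 0.5 = 26.57°;  2α = 53.13°
edge 0: e_0 = (-1.78, +0.23);  n_0 = (+0.1281, +0.9918)
edge 2: e_2 = (+2.90, +0.88);  n_2 = (+0.2904, -0.9569)
∠(n_0, n_2) = 155.76°
δ = |180° − 155.76°| = 24.24°
24.24° ≤ 2α = 53.13°  →  valid

δ = 24.24°, valid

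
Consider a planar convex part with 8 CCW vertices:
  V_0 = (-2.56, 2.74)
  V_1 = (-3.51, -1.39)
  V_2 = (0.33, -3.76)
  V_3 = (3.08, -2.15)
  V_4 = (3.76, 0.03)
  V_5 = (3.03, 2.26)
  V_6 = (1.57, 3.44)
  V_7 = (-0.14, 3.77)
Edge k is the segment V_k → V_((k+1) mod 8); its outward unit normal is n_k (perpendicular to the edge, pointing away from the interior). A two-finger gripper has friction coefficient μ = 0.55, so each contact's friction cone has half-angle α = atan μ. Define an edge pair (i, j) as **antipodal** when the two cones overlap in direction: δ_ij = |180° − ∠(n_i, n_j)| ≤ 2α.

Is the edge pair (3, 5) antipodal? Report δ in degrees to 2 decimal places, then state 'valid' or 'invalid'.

α = atan 0.55 = 28.81°;  2α = 57.62°
edge 3: e_3 = (+0.68, +2.18);  n_3 = (+0.9546, -0.2978)
edge 5: e_5 = (-1.46, +1.18);  n_5 = (+0.6286, +0.7777)
∠(n_3, n_5) = 68.38°
δ = |180° − 68.38°| = 111.62°
111.62° > 2α = 57.62°  →  invalid

δ = 111.62°, invalid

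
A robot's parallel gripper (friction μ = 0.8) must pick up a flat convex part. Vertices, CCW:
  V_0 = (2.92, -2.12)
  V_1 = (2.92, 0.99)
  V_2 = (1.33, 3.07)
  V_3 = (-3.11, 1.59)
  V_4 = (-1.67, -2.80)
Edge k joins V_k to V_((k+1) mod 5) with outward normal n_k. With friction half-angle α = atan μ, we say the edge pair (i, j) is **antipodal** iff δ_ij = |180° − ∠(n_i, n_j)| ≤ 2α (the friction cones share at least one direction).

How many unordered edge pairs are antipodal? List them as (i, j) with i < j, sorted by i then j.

count = 5; pairs: (0,2), (0,3), (1,3), (1,4), (2,4)

α = atan 0.8 = 38.66°;  2α = 77.32°
n_0 = (+1.0000, -0.0000)
n_1 = (+0.7945, +0.6073)
n_2 = (-0.3162, +0.9487)
n_3 = (-0.9502, -0.3117)
n_4 = (+0.1465, -0.9892)
  (0,1): δ = 142.60°  ·
  (0,2): δ = 71.57°  ✓
  (0,3): δ = 18.16°  ✓
  (0,4): δ = 98.43°  ·
  (1,2): δ = 108.96°  ·
  (1,3): δ = 19.23°  ✓
  (1,4): δ = 61.03°  ✓
  (2,3): δ = 90.27°  ·
  (2,4): δ = 10.01°  ✓
  (3,4): δ = 99.73°  ·
antipodal pairs: 5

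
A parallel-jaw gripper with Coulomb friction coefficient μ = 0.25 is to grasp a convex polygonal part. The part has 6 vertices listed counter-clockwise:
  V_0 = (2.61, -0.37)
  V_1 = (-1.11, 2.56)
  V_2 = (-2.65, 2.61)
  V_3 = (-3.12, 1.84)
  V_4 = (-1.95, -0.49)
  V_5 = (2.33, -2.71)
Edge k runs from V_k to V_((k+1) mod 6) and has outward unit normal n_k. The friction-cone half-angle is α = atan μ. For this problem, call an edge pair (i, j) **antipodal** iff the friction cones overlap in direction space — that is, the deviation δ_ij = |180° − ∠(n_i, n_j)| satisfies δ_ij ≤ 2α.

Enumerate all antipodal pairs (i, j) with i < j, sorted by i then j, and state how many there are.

count = 4; pairs: (0,3), (0,4), (1,4), (2,5)

α = atan 0.25 = 14.04°;  2α = 28.07°
n_0 = (+0.6188, +0.7856)
n_1 = (+0.0325, +0.9995)
n_2 = (-0.8536, +0.5210)
n_3 = (-0.8937, -0.4487)
n_4 = (-0.4604, -0.8877)
n_5 = (+0.9929, -0.1188)
  (0,1): δ = 143.63°  ·
  (0,2): δ = 83.17°  ·
  (0,3): δ = 25.11°  ✓
  (0,4): δ = 10.81°  ✓
  (0,5): δ = 121.40°  ·
  (1,2): δ = 119.54°  ·
  (1,3): δ = 61.48°  ·
  (1,4): δ = 25.56°  ✓
  (1,5): δ = 85.04°  ·
  (2,3): δ = 121.94°  ·
  (2,4): δ = 86.02°  ·
  (2,5): δ = 24.58°  ✓
  (3,4): δ = 144.08°  ·
  (3,5): δ = 33.49°  ·
  (4,5): δ = 69.41°  ·
antipodal pairs: 4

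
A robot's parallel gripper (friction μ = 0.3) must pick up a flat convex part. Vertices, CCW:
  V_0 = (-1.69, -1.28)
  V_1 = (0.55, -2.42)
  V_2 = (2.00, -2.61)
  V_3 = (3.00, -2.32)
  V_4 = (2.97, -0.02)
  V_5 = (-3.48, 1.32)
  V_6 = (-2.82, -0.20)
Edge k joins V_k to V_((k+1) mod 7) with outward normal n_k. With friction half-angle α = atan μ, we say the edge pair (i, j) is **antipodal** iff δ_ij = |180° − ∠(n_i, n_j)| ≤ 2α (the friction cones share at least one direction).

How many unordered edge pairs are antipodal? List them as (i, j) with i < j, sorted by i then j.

count = 5; pairs: (0,4), (1,4), (2,4), (3,5), (4,6)

α = atan 0.3 = 16.70°;  2α = 33.40°
n_0 = (-0.4536, -0.8912)
n_1 = (-0.1299, -0.9915)
n_2 = (+0.2785, -0.9604)
n_3 = (+0.9999, +0.0130)
n_4 = (+0.2034, +0.9791)
n_5 = (-0.9173, -0.3983)
n_6 = (-0.6909, -0.7229)
  (0,1): δ = 160.49°  ·
  (0,2): δ = 136.85°  ·
  (0,3): δ = 62.28°  ·
  (0,4): δ = 15.24°  ✓
  (0,5): δ = 140.44°  ·
  (0,6): δ = 163.27°  ·
  (1,2): δ = 156.36°  ·
  (1,3): δ = 81.79°  ·
  (1,4): δ = 4.27°  ✓
  (1,5): δ = 120.94°  ·
  (1,6): δ = 143.76°  ·
  (2,3): δ = 105.42°  ·
  (2,4): δ = 27.91°  ✓
  (2,5): δ = 97.30°  ·
  (2,6): δ = 120.12°  ·
  (3,4): δ = 102.48°  ·
  (3,5): δ = 22.72°  ✓
  (3,6): δ = 45.55°  ·
  (4,5): δ = 54.79°  ·
  (4,6): δ = 31.97°  ✓
  (5,6): δ = 157.17°  ·
antipodal pairs: 5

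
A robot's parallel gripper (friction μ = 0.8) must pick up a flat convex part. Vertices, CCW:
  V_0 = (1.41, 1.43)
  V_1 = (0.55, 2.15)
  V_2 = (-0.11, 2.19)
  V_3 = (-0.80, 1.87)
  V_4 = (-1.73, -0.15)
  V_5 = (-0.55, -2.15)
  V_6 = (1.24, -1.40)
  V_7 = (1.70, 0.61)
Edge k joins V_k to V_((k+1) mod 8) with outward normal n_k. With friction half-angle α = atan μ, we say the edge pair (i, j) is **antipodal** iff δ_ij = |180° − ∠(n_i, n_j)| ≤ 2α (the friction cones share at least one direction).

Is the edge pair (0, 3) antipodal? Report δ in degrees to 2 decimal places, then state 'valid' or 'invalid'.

δ = 74.78°, valid

α = atan 0.8 = 38.66°;  2α = 77.32°
edge 0: e_0 = (-0.86, +0.72);  n_0 = (+0.6419, +0.7668)
edge 3: e_3 = (-0.93, -2.02);  n_3 = (-0.9084, +0.4182)
∠(n_0, n_3) = 105.22°
δ = |180° − 105.22°| = 74.78°
74.78° ≤ 2α = 77.32°  →  valid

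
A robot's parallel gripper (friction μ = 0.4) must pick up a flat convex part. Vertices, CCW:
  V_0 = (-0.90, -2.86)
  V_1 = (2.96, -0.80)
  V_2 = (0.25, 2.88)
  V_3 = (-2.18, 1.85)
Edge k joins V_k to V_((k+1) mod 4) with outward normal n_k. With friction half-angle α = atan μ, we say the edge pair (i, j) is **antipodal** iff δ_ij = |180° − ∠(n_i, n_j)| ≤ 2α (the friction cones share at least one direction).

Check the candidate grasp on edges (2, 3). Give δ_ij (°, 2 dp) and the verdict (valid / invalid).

α = atan 0.4 = 21.80°;  2α = 43.60°
edge 2: e_2 = (-2.43, -1.03);  n_2 = (-0.3903, +0.9207)
edge 3: e_3 = (+1.28, -4.71);  n_3 = (-0.9650, -0.2623)
∠(n_2, n_3) = 82.23°
δ = |180° − 82.23°| = 97.77°
97.77° > 2α = 43.60°  →  invalid

δ = 97.77°, invalid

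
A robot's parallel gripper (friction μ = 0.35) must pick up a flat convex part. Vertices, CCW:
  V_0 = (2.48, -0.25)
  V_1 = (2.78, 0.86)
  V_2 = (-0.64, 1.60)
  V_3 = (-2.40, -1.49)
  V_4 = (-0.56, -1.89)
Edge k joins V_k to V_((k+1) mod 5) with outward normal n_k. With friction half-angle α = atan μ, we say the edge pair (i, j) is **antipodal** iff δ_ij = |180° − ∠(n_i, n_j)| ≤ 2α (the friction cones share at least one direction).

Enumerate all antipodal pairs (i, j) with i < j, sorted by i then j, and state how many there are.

count = 3; pairs: (0,2), (1,3), (2,4)

α = atan 0.35 = 19.29°;  2α = 38.58°
n_0 = (+0.9654, -0.2609)
n_1 = (+0.2115, +0.9774)
n_2 = (-0.8689, +0.4949)
n_3 = (-0.2124, -0.9772)
n_4 = (+0.4748, -0.8801)
  (0,1): δ = 87.09°  ·
  (0,2): δ = 14.54°  ✓
  (0,3): δ = 92.86°  ·
  (0,4): δ = 133.47°  ·
  (1,2): δ = 107.46°  ·
  (1,3): δ = 0.06°  ✓
  (1,4): δ = 40.55°  ·
  (2,3): δ = 72.60°  ·
  (2,4): δ = 31.99°  ✓
  (3,4): δ = 139.39°  ·
antipodal pairs: 3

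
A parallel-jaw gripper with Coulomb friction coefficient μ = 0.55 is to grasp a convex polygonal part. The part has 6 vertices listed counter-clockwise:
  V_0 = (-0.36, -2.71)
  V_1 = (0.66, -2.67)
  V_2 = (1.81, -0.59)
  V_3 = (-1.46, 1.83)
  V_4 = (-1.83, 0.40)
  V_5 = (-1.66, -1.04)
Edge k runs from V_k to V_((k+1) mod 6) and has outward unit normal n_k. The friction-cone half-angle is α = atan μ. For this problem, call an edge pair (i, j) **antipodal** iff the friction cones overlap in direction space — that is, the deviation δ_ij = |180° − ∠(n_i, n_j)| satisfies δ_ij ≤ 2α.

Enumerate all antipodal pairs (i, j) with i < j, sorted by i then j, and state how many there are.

α = atan 0.55 = 28.81°;  2α = 57.62°
n_0 = (+0.0392, -0.9992)
n_1 = (+0.8751, -0.4839)
n_2 = (+0.5949, +0.8038)
n_3 = (-0.9681, +0.2505)
n_4 = (-0.9931, -0.1172)
n_5 = (-0.7891, -0.6143)
  (0,1): δ = 121.18°  ·
  (0,2): δ = 38.75°  ✓
  (0,3): δ = 73.25°  ·
  (0,4): δ = 94.49°  ·
  (0,5): δ = 125.65°  ·
  (1,2): δ = 97.57°  ·
  (1,3): δ = 14.43°  ✓
  (1,4): δ = 35.67°  ✓
  (1,5): δ = 66.84°  ·
  (2,3): δ = 68.00°  ·
  (2,4): δ = 46.76°  ✓
  (2,5): δ = 15.60°  ✓
  (3,4): δ = 158.76°  ·
  (3,5): δ = 127.59°  ·
  (4,5): δ = 148.83°  ·
antipodal pairs: 5

count = 5; pairs: (0,2), (1,3), (1,4), (2,4), (2,5)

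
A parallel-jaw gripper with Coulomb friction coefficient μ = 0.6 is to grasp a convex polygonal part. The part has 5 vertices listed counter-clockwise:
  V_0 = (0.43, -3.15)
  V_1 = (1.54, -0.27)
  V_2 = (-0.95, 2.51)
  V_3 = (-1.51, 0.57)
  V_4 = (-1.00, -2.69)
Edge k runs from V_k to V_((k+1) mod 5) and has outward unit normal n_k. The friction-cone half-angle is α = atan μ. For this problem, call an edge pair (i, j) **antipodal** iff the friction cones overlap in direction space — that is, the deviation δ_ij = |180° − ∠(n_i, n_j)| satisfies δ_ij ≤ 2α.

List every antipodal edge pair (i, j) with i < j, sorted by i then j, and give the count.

count = 5; pairs: (0,2), (0,3), (1,2), (1,3), (1,4)

α = atan 0.6 = 30.96°;  2α = 61.93°
n_0 = (+0.9331, -0.3596)
n_1 = (+0.7449, +0.6672)
n_2 = (-0.9608, +0.2773)
n_3 = (-0.9880, -0.1546)
n_4 = (-0.3062, -0.9520)
  (0,1): δ = 117.07°  ·
  (0,2): δ = 4.98°  ✓
  (0,3): δ = 29.97°  ✓
  (0,4): δ = 93.25°  ·
  (1,2): δ = 57.95°  ✓
  (1,3): δ = 32.96°  ✓
  (1,4): δ = 30.32°  ✓
  (2,3): δ = 155.01°  ·
  (2,4): δ = 91.73°  ·
  (3,4): δ = 116.72°  ·
antipodal pairs: 5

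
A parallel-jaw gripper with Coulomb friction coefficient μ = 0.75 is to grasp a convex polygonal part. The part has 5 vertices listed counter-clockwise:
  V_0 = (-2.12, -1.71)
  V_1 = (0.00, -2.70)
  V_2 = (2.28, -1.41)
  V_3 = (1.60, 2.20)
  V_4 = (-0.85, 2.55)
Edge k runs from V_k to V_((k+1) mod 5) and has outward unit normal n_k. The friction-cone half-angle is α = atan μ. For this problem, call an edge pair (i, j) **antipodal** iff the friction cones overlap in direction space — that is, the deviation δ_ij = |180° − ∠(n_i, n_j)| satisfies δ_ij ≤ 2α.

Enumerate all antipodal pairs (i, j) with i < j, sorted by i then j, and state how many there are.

α = atan 0.75 = 36.87°;  2α = 73.74°
n_0 = (-0.4231, -0.9061)
n_1 = (+0.4924, -0.8703)
n_2 = (+0.9827, +0.1851)
n_3 = (+0.1414, +0.9899)
n_4 = (-0.9583, +0.2857)
  (0,1): δ = 125.47°  ·
  (0,2): δ = 54.30°  ✓
  (0,3): δ = 16.90°  ✓
  (0,4): δ = 98.43°  ·
  (1,2): δ = 108.83°  ·
  (1,3): δ = 37.63°  ✓
  (1,4): δ = 43.90°  ✓
  (2,3): δ = 108.80°  ·
  (2,4): δ = 27.27°  ✓
  (3,4): δ = 98.47°  ·
antipodal pairs: 5

count = 5; pairs: (0,2), (0,3), (1,3), (1,4), (2,4)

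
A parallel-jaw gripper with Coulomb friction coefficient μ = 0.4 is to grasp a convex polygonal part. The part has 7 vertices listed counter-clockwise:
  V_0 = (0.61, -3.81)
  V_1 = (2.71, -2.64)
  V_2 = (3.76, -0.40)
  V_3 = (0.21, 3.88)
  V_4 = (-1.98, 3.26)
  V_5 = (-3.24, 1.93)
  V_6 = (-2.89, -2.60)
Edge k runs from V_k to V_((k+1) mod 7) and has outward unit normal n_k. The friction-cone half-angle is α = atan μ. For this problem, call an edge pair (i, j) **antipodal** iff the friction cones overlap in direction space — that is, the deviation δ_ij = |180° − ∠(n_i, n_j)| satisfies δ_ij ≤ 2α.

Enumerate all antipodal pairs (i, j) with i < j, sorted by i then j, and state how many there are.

count = 7; pairs: (0,3), (0,4), (1,4), (1,5), (2,5), (2,6), (3,6)

α = atan 0.4 = 21.80°;  2α = 43.60°
n_0 = (+0.4867, -0.8736)
n_1 = (+0.9055, -0.4244)
n_2 = (+0.7697, +0.6384)
n_3 = (-0.2724, +0.9622)
n_4 = (-0.7260, +0.6877)
n_5 = (-0.9970, -0.0770)
n_6 = (-0.3267, -0.9451)
  (0,1): δ = 144.24°  ·
  (0,2): δ = 79.45°  ·
  (0,3): δ = 13.32°  ✓
  (0,4): δ = 17.42°  ✓
  (0,5): δ = 65.29°  ·
  (0,6): δ = 131.80°  ·
  (1,2): δ = 115.21°  ·
  (1,3): δ = 49.08°  ·
  (1,4): δ = 18.34°  ✓
  (1,5): δ = 29.53°  ✓
  (1,6): δ = 96.04°  ·
  (2,3): δ = 113.87°  ·
  (2,4): δ = 83.13°  ·
  (2,5): δ = 35.26°  ✓
  (2,6): δ = 31.26°  ✓
  (3,4): δ = 149.26°  ·
  (3,5): δ = 101.39°  ·
  (3,6): δ = 34.88°  ✓
  (4,5): δ = 132.13°  ·
  (4,6): δ = 65.62°  ·
  (5,6): δ = 113.49°  ·
antipodal pairs: 7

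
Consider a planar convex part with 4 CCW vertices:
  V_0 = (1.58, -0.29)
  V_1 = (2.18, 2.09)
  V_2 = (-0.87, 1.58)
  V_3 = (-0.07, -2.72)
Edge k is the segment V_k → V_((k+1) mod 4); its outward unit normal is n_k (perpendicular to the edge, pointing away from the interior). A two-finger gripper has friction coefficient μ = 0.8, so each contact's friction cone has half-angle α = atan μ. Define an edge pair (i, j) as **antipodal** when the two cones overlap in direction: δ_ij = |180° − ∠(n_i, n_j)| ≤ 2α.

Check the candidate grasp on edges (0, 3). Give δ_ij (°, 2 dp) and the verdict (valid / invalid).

α = atan 0.8 = 38.66°;  2α = 77.32°
edge 0: e_0 = (+0.60, +2.38);  n_0 = (+0.9697, -0.2445)
edge 3: e_3 = (+1.65, +2.43);  n_3 = (+0.8273, -0.5618)
∠(n_0, n_3) = 20.03°
δ = |180° − 20.03°| = 159.97°
159.97° > 2α = 77.32°  →  invalid

δ = 159.97°, invalid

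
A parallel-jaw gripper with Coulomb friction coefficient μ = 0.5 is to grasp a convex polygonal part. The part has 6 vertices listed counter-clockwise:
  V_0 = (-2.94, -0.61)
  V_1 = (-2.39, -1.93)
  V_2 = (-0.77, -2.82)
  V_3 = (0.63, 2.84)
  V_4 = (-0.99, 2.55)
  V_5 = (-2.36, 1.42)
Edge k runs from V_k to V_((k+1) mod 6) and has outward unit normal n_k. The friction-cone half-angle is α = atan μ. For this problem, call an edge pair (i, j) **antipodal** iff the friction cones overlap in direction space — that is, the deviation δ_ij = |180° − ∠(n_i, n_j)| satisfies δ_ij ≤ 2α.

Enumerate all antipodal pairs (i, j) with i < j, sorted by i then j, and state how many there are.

α = atan 0.5 = 26.57°;  2α = 53.13°
n_0 = (-0.9231, -0.3846)
n_1 = (-0.4815, -0.8764)
n_2 = (+0.9707, -0.2401)
n_3 = (-0.1762, +0.9844)
n_4 = (-0.6363, +0.7714)
n_5 = (-0.9615, +0.2747)
  (0,1): δ = 141.40°  ·
  (0,2): δ = 36.51°  ✓
  (0,3): δ = 77.53°  ·
  (0,4): δ = 106.90°  ·
  (0,5): δ = 141.43°  ·
  (1,2): δ = 75.11°  ·
  (1,3): δ = 38.93°  ✓
  (1,4): δ = 68.30°  ·
  (1,5): δ = 102.84°  ·
  (2,3): δ = 65.96°  ·
  (2,4): δ = 36.59°  ✓
  (2,5): δ = 2.05°  ✓
  (3,4): δ = 150.63°  ·
  (3,5): δ = 116.09°  ·
  (4,5): δ = 145.46°  ·
antipodal pairs: 4

count = 4; pairs: (0,2), (1,3), (2,4), (2,5)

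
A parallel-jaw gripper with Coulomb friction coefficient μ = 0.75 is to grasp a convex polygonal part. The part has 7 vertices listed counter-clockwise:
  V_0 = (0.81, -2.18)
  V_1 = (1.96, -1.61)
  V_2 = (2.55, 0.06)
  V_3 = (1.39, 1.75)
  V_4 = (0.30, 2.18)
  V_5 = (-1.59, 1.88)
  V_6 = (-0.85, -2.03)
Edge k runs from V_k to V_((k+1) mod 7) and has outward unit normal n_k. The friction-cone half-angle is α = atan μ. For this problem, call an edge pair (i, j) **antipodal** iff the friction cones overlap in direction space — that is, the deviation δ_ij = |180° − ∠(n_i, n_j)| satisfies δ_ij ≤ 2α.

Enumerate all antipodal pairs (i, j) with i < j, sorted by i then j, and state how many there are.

count = 9; pairs: (0,3), (0,4), (1,4), (1,5), (2,5), (2,6), (3,5), (3,6), (4,6)

α = atan 0.75 = 36.87°;  2α = 73.74°
n_0 = (+0.4441, -0.8960)
n_1 = (+0.9429, -0.3331)
n_2 = (+0.8245, +0.5659)
n_3 = (+0.3670, +0.9302)
n_4 = (-0.1568, +0.9876)
n_5 = (-0.9826, -0.1860)
n_6 = (-0.0900, -0.9959)
  (0,1): δ = 135.82°  ·
  (0,2): δ = 81.90°  ·
  (0,3): δ = 47.89°  ✓
  (0,4): δ = 17.35°  ✓
  (0,5): δ = 74.35°  ·
  (0,6): δ = 148.47°  ·
  (1,2): δ = 126.08°  ·
  (1,3): δ = 92.07°  ·
  (1,4): δ = 61.52°  ✓
  (1,5): δ = 30.17°  ✓
  (1,6): δ = 104.29°  ·
  (2,3): δ = 145.99°  ·
  (2,4): δ = 115.45°  ·
  (2,5): δ = 23.75°  ✓
  (2,6): δ = 50.37°  ✓
  (3,4): δ = 149.45°  ·
  (3,5): δ = 57.75°  ✓
  (3,6): δ = 16.37°  ✓
  (4,5): δ = 88.30°  ·
  (4,6): δ = 14.18°  ✓
  (5,6): δ = 105.88°  ·
antipodal pairs: 9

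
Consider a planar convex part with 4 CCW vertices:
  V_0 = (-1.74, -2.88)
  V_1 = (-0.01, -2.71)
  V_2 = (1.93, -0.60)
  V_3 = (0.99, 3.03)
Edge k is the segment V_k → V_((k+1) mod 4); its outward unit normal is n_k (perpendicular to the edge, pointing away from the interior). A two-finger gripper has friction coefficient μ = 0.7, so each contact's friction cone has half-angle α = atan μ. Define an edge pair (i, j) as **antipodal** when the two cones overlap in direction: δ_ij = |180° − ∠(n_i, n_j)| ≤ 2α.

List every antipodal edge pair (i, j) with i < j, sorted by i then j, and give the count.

count = 3; pairs: (0,3), (1,3), (2,3)

α = atan 0.7 = 34.99°;  2α = 69.98°
n_0 = (+0.0978, -0.9952)
n_1 = (+0.7361, -0.6768)
n_2 = (+0.9681, +0.2507)
n_3 = (-0.9078, +0.4194)
  (0,1): δ = 138.21°  ·
  (0,2): δ = 81.09°  ·
  (0,3): δ = 59.59°  ✓
  (1,2): δ = 122.89°  ·
  (1,3): δ = 17.80°  ✓
  (2,3): δ = 39.31°  ✓
antipodal pairs: 3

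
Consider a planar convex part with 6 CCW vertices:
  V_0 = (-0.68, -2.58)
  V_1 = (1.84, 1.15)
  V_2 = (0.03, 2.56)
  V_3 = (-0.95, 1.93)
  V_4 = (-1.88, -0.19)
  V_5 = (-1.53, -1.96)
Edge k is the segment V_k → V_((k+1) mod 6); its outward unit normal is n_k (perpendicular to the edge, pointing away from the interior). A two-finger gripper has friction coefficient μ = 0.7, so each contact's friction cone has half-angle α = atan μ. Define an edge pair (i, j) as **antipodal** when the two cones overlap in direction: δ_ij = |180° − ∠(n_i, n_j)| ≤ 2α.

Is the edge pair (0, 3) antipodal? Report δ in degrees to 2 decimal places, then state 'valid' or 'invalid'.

α = atan 0.7 = 34.99°;  2α = 69.98°
edge 0: e_0 = (+2.52, +3.73);  n_0 = (+0.8286, -0.5598)
edge 3: e_3 = (-0.93, -2.12);  n_3 = (-0.9158, +0.4017)
∠(n_0, n_3) = 169.64°
δ = |180° − 169.64°| = 10.36°
10.36° ≤ 2α = 69.98°  →  valid

δ = 10.36°, valid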